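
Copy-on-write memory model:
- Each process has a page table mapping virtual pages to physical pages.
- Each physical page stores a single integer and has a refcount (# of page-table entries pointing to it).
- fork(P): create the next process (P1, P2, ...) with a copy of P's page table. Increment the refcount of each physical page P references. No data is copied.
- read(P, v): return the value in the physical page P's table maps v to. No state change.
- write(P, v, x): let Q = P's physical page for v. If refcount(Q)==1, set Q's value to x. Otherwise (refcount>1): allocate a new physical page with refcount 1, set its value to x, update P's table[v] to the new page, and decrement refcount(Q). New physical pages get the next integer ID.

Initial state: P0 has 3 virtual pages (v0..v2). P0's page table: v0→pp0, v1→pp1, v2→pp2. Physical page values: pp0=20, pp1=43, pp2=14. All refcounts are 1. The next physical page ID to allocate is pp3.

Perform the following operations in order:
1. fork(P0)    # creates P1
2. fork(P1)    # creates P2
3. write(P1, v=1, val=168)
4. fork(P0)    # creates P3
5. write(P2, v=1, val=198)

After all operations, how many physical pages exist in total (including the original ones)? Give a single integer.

Answer: 5

Derivation:
Op 1: fork(P0) -> P1. 3 ppages; refcounts: pp0:2 pp1:2 pp2:2
Op 2: fork(P1) -> P2. 3 ppages; refcounts: pp0:3 pp1:3 pp2:3
Op 3: write(P1, v1, 168). refcount(pp1)=3>1 -> COPY to pp3. 4 ppages; refcounts: pp0:3 pp1:2 pp2:3 pp3:1
Op 4: fork(P0) -> P3. 4 ppages; refcounts: pp0:4 pp1:3 pp2:4 pp3:1
Op 5: write(P2, v1, 198). refcount(pp1)=3>1 -> COPY to pp4. 5 ppages; refcounts: pp0:4 pp1:2 pp2:4 pp3:1 pp4:1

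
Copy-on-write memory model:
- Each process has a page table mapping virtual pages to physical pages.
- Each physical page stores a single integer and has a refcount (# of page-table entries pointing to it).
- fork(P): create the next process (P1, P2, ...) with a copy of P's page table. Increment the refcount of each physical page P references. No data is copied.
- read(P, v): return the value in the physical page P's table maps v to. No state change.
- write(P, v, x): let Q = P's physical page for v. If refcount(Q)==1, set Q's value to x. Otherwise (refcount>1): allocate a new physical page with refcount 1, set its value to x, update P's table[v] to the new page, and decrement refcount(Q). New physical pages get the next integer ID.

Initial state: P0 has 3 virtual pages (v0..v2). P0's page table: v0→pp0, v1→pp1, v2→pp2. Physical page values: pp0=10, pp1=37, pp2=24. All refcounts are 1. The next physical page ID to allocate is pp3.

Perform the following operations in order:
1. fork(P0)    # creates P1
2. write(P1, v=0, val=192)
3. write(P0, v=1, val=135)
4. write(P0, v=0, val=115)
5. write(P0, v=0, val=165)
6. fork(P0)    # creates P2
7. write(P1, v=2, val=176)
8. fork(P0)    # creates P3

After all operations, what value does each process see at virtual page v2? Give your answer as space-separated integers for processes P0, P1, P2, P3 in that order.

Op 1: fork(P0) -> P1. 3 ppages; refcounts: pp0:2 pp1:2 pp2:2
Op 2: write(P1, v0, 192). refcount(pp0)=2>1 -> COPY to pp3. 4 ppages; refcounts: pp0:1 pp1:2 pp2:2 pp3:1
Op 3: write(P0, v1, 135). refcount(pp1)=2>1 -> COPY to pp4. 5 ppages; refcounts: pp0:1 pp1:1 pp2:2 pp3:1 pp4:1
Op 4: write(P0, v0, 115). refcount(pp0)=1 -> write in place. 5 ppages; refcounts: pp0:1 pp1:1 pp2:2 pp3:1 pp4:1
Op 5: write(P0, v0, 165). refcount(pp0)=1 -> write in place. 5 ppages; refcounts: pp0:1 pp1:1 pp2:2 pp3:1 pp4:1
Op 6: fork(P0) -> P2. 5 ppages; refcounts: pp0:2 pp1:1 pp2:3 pp3:1 pp4:2
Op 7: write(P1, v2, 176). refcount(pp2)=3>1 -> COPY to pp5. 6 ppages; refcounts: pp0:2 pp1:1 pp2:2 pp3:1 pp4:2 pp5:1
Op 8: fork(P0) -> P3. 6 ppages; refcounts: pp0:3 pp1:1 pp2:3 pp3:1 pp4:3 pp5:1
P0: v2 -> pp2 = 24
P1: v2 -> pp5 = 176
P2: v2 -> pp2 = 24
P3: v2 -> pp2 = 24

Answer: 24 176 24 24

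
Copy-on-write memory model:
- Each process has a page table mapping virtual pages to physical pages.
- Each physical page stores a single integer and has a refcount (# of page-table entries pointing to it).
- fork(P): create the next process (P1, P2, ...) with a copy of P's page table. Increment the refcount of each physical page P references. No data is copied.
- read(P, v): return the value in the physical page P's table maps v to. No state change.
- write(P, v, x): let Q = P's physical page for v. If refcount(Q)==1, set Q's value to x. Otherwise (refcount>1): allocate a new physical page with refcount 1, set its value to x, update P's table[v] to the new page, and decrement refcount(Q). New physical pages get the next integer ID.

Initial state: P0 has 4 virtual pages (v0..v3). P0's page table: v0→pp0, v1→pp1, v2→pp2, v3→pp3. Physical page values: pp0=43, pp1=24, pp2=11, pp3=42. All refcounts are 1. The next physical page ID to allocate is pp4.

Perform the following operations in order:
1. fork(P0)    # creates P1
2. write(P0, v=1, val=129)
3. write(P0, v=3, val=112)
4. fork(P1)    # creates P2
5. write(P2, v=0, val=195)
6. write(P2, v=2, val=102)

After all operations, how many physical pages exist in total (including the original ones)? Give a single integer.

Op 1: fork(P0) -> P1. 4 ppages; refcounts: pp0:2 pp1:2 pp2:2 pp3:2
Op 2: write(P0, v1, 129). refcount(pp1)=2>1 -> COPY to pp4. 5 ppages; refcounts: pp0:2 pp1:1 pp2:2 pp3:2 pp4:1
Op 3: write(P0, v3, 112). refcount(pp3)=2>1 -> COPY to pp5. 6 ppages; refcounts: pp0:2 pp1:1 pp2:2 pp3:1 pp4:1 pp5:1
Op 4: fork(P1) -> P2. 6 ppages; refcounts: pp0:3 pp1:2 pp2:3 pp3:2 pp4:1 pp5:1
Op 5: write(P2, v0, 195). refcount(pp0)=3>1 -> COPY to pp6. 7 ppages; refcounts: pp0:2 pp1:2 pp2:3 pp3:2 pp4:1 pp5:1 pp6:1
Op 6: write(P2, v2, 102). refcount(pp2)=3>1 -> COPY to pp7. 8 ppages; refcounts: pp0:2 pp1:2 pp2:2 pp3:2 pp4:1 pp5:1 pp6:1 pp7:1

Answer: 8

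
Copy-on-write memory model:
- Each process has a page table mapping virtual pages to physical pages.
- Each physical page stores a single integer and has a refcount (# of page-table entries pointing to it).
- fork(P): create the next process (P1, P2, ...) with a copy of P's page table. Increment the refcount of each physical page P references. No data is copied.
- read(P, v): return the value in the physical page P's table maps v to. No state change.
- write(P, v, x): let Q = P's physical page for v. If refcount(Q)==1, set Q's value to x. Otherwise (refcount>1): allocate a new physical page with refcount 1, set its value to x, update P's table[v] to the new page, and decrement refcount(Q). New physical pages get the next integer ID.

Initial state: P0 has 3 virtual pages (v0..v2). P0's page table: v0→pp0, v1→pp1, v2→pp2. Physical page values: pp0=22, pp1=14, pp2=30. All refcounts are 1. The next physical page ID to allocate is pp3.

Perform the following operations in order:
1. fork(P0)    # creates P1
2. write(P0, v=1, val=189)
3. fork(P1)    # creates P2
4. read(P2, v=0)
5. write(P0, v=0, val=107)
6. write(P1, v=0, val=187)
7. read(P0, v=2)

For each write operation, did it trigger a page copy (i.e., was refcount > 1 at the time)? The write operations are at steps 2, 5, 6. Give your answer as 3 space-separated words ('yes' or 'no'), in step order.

Op 1: fork(P0) -> P1. 3 ppages; refcounts: pp0:2 pp1:2 pp2:2
Op 2: write(P0, v1, 189). refcount(pp1)=2>1 -> COPY to pp3. 4 ppages; refcounts: pp0:2 pp1:1 pp2:2 pp3:1
Op 3: fork(P1) -> P2. 4 ppages; refcounts: pp0:3 pp1:2 pp2:3 pp3:1
Op 4: read(P2, v0) -> 22. No state change.
Op 5: write(P0, v0, 107). refcount(pp0)=3>1 -> COPY to pp4. 5 ppages; refcounts: pp0:2 pp1:2 pp2:3 pp3:1 pp4:1
Op 6: write(P1, v0, 187). refcount(pp0)=2>1 -> COPY to pp5. 6 ppages; refcounts: pp0:1 pp1:2 pp2:3 pp3:1 pp4:1 pp5:1
Op 7: read(P0, v2) -> 30. No state change.

yes yes yes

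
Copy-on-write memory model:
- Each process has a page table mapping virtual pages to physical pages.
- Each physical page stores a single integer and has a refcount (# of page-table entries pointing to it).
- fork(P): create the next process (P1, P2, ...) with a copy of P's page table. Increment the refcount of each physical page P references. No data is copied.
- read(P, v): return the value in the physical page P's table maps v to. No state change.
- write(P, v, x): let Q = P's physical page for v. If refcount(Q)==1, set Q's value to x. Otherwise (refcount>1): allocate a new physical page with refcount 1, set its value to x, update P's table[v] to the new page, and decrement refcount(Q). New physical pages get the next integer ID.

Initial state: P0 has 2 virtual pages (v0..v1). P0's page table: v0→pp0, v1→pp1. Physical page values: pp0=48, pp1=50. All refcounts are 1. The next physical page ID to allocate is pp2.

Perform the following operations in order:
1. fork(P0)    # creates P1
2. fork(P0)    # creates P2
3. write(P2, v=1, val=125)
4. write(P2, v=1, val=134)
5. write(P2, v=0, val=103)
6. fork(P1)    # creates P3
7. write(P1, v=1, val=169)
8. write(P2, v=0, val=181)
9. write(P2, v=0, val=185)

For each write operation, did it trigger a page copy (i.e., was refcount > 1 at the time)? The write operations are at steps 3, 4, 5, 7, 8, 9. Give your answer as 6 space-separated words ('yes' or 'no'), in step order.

Op 1: fork(P0) -> P1. 2 ppages; refcounts: pp0:2 pp1:2
Op 2: fork(P0) -> P2. 2 ppages; refcounts: pp0:3 pp1:3
Op 3: write(P2, v1, 125). refcount(pp1)=3>1 -> COPY to pp2. 3 ppages; refcounts: pp0:3 pp1:2 pp2:1
Op 4: write(P2, v1, 134). refcount(pp2)=1 -> write in place. 3 ppages; refcounts: pp0:3 pp1:2 pp2:1
Op 5: write(P2, v0, 103). refcount(pp0)=3>1 -> COPY to pp3. 4 ppages; refcounts: pp0:2 pp1:2 pp2:1 pp3:1
Op 6: fork(P1) -> P3. 4 ppages; refcounts: pp0:3 pp1:3 pp2:1 pp3:1
Op 7: write(P1, v1, 169). refcount(pp1)=3>1 -> COPY to pp4. 5 ppages; refcounts: pp0:3 pp1:2 pp2:1 pp3:1 pp4:1
Op 8: write(P2, v0, 181). refcount(pp3)=1 -> write in place. 5 ppages; refcounts: pp0:3 pp1:2 pp2:1 pp3:1 pp4:1
Op 9: write(P2, v0, 185). refcount(pp3)=1 -> write in place. 5 ppages; refcounts: pp0:3 pp1:2 pp2:1 pp3:1 pp4:1

yes no yes yes no no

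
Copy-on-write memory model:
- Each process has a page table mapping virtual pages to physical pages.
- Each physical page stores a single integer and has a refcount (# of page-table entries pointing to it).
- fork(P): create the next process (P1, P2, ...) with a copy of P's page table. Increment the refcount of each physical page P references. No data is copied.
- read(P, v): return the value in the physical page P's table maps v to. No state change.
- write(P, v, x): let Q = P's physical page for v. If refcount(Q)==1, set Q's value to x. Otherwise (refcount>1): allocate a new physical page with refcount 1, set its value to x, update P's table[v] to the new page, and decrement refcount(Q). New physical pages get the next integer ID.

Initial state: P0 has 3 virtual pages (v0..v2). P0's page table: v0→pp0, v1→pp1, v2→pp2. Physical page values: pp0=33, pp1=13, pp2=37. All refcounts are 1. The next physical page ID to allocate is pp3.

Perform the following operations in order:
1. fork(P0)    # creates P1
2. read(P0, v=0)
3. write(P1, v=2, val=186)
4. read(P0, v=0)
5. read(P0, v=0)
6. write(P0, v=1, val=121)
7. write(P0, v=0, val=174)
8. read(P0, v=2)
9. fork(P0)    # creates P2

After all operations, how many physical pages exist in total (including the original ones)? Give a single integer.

Op 1: fork(P0) -> P1. 3 ppages; refcounts: pp0:2 pp1:2 pp2:2
Op 2: read(P0, v0) -> 33. No state change.
Op 3: write(P1, v2, 186). refcount(pp2)=2>1 -> COPY to pp3. 4 ppages; refcounts: pp0:2 pp1:2 pp2:1 pp3:1
Op 4: read(P0, v0) -> 33. No state change.
Op 5: read(P0, v0) -> 33. No state change.
Op 6: write(P0, v1, 121). refcount(pp1)=2>1 -> COPY to pp4. 5 ppages; refcounts: pp0:2 pp1:1 pp2:1 pp3:1 pp4:1
Op 7: write(P0, v0, 174). refcount(pp0)=2>1 -> COPY to pp5. 6 ppages; refcounts: pp0:1 pp1:1 pp2:1 pp3:1 pp4:1 pp5:1
Op 8: read(P0, v2) -> 37. No state change.
Op 9: fork(P0) -> P2. 6 ppages; refcounts: pp0:1 pp1:1 pp2:2 pp3:1 pp4:2 pp5:2

Answer: 6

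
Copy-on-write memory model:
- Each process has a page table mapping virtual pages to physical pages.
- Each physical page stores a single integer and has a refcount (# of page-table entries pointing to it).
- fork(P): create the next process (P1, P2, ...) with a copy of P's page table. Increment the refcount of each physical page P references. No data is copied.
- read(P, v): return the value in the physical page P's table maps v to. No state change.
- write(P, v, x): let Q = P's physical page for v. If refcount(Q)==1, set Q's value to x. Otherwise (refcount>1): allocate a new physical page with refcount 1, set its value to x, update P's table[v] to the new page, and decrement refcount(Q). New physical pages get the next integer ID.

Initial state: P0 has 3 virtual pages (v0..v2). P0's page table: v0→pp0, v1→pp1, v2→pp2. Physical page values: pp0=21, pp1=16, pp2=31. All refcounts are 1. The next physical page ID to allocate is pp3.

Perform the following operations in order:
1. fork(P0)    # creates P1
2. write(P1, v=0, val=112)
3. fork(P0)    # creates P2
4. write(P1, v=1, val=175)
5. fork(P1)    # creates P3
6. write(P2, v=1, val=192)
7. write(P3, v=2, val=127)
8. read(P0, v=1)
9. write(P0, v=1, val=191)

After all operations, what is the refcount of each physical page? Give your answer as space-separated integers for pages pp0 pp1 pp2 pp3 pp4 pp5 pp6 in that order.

Answer: 2 1 3 2 2 1 1

Derivation:
Op 1: fork(P0) -> P1. 3 ppages; refcounts: pp0:2 pp1:2 pp2:2
Op 2: write(P1, v0, 112). refcount(pp0)=2>1 -> COPY to pp3. 4 ppages; refcounts: pp0:1 pp1:2 pp2:2 pp3:1
Op 3: fork(P0) -> P2. 4 ppages; refcounts: pp0:2 pp1:3 pp2:3 pp3:1
Op 4: write(P1, v1, 175). refcount(pp1)=3>1 -> COPY to pp4. 5 ppages; refcounts: pp0:2 pp1:2 pp2:3 pp3:1 pp4:1
Op 5: fork(P1) -> P3. 5 ppages; refcounts: pp0:2 pp1:2 pp2:4 pp3:2 pp4:2
Op 6: write(P2, v1, 192). refcount(pp1)=2>1 -> COPY to pp5. 6 ppages; refcounts: pp0:2 pp1:1 pp2:4 pp3:2 pp4:2 pp5:1
Op 7: write(P3, v2, 127). refcount(pp2)=4>1 -> COPY to pp6. 7 ppages; refcounts: pp0:2 pp1:1 pp2:3 pp3:2 pp4:2 pp5:1 pp6:1
Op 8: read(P0, v1) -> 16. No state change.
Op 9: write(P0, v1, 191). refcount(pp1)=1 -> write in place. 7 ppages; refcounts: pp0:2 pp1:1 pp2:3 pp3:2 pp4:2 pp5:1 pp6:1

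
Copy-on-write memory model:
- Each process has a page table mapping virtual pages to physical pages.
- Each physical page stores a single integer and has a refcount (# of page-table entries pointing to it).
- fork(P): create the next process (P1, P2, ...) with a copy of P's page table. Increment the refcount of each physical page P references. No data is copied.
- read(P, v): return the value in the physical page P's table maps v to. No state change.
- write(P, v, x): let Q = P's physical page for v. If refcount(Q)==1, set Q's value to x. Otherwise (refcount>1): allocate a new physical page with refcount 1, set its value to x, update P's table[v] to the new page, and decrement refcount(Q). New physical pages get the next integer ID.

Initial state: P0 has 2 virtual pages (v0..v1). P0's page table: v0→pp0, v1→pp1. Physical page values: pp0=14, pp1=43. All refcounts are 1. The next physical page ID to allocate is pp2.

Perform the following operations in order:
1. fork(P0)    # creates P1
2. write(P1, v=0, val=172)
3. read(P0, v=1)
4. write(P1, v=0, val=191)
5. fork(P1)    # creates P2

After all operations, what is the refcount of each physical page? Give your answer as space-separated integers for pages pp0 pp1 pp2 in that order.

Answer: 1 3 2

Derivation:
Op 1: fork(P0) -> P1. 2 ppages; refcounts: pp0:2 pp1:2
Op 2: write(P1, v0, 172). refcount(pp0)=2>1 -> COPY to pp2. 3 ppages; refcounts: pp0:1 pp1:2 pp2:1
Op 3: read(P0, v1) -> 43. No state change.
Op 4: write(P1, v0, 191). refcount(pp2)=1 -> write in place. 3 ppages; refcounts: pp0:1 pp1:2 pp2:1
Op 5: fork(P1) -> P2. 3 ppages; refcounts: pp0:1 pp1:3 pp2:2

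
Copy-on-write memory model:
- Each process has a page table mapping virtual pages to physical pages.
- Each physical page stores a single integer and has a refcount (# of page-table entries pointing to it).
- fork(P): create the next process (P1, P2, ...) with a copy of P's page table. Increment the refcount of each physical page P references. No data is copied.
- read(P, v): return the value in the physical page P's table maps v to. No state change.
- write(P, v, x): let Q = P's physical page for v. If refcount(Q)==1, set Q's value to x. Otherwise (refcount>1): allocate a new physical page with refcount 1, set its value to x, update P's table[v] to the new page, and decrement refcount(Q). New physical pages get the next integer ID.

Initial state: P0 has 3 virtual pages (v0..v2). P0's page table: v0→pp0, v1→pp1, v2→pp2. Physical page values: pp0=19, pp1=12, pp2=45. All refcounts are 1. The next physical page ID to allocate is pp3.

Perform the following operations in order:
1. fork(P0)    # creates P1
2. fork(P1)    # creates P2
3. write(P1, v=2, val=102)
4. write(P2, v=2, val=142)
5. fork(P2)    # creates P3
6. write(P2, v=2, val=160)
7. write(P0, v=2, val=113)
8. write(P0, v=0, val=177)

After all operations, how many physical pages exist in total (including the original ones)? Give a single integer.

Answer: 7

Derivation:
Op 1: fork(P0) -> P1. 3 ppages; refcounts: pp0:2 pp1:2 pp2:2
Op 2: fork(P1) -> P2. 3 ppages; refcounts: pp0:3 pp1:3 pp2:3
Op 3: write(P1, v2, 102). refcount(pp2)=3>1 -> COPY to pp3. 4 ppages; refcounts: pp0:3 pp1:3 pp2:2 pp3:1
Op 4: write(P2, v2, 142). refcount(pp2)=2>1 -> COPY to pp4. 5 ppages; refcounts: pp0:3 pp1:3 pp2:1 pp3:1 pp4:1
Op 5: fork(P2) -> P3. 5 ppages; refcounts: pp0:4 pp1:4 pp2:1 pp3:1 pp4:2
Op 6: write(P2, v2, 160). refcount(pp4)=2>1 -> COPY to pp5. 6 ppages; refcounts: pp0:4 pp1:4 pp2:1 pp3:1 pp4:1 pp5:1
Op 7: write(P0, v2, 113). refcount(pp2)=1 -> write in place. 6 ppages; refcounts: pp0:4 pp1:4 pp2:1 pp3:1 pp4:1 pp5:1
Op 8: write(P0, v0, 177). refcount(pp0)=4>1 -> COPY to pp6. 7 ppages; refcounts: pp0:3 pp1:4 pp2:1 pp3:1 pp4:1 pp5:1 pp6:1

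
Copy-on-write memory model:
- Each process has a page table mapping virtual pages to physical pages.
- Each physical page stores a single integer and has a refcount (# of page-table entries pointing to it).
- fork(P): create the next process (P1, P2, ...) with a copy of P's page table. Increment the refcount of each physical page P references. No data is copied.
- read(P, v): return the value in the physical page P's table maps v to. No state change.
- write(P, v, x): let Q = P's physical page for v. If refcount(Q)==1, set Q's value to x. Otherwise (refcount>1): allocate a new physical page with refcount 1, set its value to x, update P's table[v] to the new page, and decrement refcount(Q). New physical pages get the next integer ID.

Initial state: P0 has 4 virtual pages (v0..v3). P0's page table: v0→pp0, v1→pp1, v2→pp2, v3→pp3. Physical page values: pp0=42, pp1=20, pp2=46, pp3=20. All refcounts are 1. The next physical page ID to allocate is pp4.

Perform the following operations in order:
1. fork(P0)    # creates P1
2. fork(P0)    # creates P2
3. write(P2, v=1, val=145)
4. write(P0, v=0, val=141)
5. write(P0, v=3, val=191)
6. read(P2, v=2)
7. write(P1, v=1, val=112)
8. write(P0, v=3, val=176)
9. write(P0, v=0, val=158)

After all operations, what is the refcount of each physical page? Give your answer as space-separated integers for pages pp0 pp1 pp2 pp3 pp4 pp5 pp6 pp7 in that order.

Op 1: fork(P0) -> P1. 4 ppages; refcounts: pp0:2 pp1:2 pp2:2 pp3:2
Op 2: fork(P0) -> P2. 4 ppages; refcounts: pp0:3 pp1:3 pp2:3 pp3:3
Op 3: write(P2, v1, 145). refcount(pp1)=3>1 -> COPY to pp4. 5 ppages; refcounts: pp0:3 pp1:2 pp2:3 pp3:3 pp4:1
Op 4: write(P0, v0, 141). refcount(pp0)=3>1 -> COPY to pp5. 6 ppages; refcounts: pp0:2 pp1:2 pp2:3 pp3:3 pp4:1 pp5:1
Op 5: write(P0, v3, 191). refcount(pp3)=3>1 -> COPY to pp6. 7 ppages; refcounts: pp0:2 pp1:2 pp2:3 pp3:2 pp4:1 pp5:1 pp6:1
Op 6: read(P2, v2) -> 46. No state change.
Op 7: write(P1, v1, 112). refcount(pp1)=2>1 -> COPY to pp7. 8 ppages; refcounts: pp0:2 pp1:1 pp2:3 pp3:2 pp4:1 pp5:1 pp6:1 pp7:1
Op 8: write(P0, v3, 176). refcount(pp6)=1 -> write in place. 8 ppages; refcounts: pp0:2 pp1:1 pp2:3 pp3:2 pp4:1 pp5:1 pp6:1 pp7:1
Op 9: write(P0, v0, 158). refcount(pp5)=1 -> write in place. 8 ppages; refcounts: pp0:2 pp1:1 pp2:3 pp3:2 pp4:1 pp5:1 pp6:1 pp7:1

Answer: 2 1 3 2 1 1 1 1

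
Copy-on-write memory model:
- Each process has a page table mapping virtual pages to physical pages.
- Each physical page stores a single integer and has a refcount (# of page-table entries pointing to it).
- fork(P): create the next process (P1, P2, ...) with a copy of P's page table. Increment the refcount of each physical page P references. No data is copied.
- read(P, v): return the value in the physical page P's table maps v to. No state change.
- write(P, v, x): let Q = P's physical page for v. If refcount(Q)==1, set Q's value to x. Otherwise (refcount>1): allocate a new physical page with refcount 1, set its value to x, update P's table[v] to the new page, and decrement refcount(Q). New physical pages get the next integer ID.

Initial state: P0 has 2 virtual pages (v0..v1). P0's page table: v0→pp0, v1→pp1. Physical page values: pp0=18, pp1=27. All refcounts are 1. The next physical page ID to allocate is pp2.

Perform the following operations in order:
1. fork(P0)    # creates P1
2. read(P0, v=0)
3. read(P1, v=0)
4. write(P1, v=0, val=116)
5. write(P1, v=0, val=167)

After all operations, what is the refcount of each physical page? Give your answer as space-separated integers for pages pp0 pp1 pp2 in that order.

Op 1: fork(P0) -> P1. 2 ppages; refcounts: pp0:2 pp1:2
Op 2: read(P0, v0) -> 18. No state change.
Op 3: read(P1, v0) -> 18. No state change.
Op 4: write(P1, v0, 116). refcount(pp0)=2>1 -> COPY to pp2. 3 ppages; refcounts: pp0:1 pp1:2 pp2:1
Op 5: write(P1, v0, 167). refcount(pp2)=1 -> write in place. 3 ppages; refcounts: pp0:1 pp1:2 pp2:1

Answer: 1 2 1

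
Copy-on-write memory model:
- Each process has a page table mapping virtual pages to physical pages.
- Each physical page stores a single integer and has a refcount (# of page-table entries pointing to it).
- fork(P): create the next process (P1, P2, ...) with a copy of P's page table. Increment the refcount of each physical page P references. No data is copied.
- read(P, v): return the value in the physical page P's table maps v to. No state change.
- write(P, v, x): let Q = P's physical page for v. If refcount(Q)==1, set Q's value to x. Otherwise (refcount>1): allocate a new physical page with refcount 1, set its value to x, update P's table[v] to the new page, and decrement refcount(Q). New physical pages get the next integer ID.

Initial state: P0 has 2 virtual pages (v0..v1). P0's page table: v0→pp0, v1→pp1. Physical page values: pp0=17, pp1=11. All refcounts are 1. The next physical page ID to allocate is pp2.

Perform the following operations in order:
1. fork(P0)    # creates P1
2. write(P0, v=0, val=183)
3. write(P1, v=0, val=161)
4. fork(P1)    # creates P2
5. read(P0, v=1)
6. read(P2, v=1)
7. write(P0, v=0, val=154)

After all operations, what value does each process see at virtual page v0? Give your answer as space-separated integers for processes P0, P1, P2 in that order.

Op 1: fork(P0) -> P1. 2 ppages; refcounts: pp0:2 pp1:2
Op 2: write(P0, v0, 183). refcount(pp0)=2>1 -> COPY to pp2. 3 ppages; refcounts: pp0:1 pp1:2 pp2:1
Op 3: write(P1, v0, 161). refcount(pp0)=1 -> write in place. 3 ppages; refcounts: pp0:1 pp1:2 pp2:1
Op 4: fork(P1) -> P2. 3 ppages; refcounts: pp0:2 pp1:3 pp2:1
Op 5: read(P0, v1) -> 11. No state change.
Op 6: read(P2, v1) -> 11. No state change.
Op 7: write(P0, v0, 154). refcount(pp2)=1 -> write in place. 3 ppages; refcounts: pp0:2 pp1:3 pp2:1
P0: v0 -> pp2 = 154
P1: v0 -> pp0 = 161
P2: v0 -> pp0 = 161

Answer: 154 161 161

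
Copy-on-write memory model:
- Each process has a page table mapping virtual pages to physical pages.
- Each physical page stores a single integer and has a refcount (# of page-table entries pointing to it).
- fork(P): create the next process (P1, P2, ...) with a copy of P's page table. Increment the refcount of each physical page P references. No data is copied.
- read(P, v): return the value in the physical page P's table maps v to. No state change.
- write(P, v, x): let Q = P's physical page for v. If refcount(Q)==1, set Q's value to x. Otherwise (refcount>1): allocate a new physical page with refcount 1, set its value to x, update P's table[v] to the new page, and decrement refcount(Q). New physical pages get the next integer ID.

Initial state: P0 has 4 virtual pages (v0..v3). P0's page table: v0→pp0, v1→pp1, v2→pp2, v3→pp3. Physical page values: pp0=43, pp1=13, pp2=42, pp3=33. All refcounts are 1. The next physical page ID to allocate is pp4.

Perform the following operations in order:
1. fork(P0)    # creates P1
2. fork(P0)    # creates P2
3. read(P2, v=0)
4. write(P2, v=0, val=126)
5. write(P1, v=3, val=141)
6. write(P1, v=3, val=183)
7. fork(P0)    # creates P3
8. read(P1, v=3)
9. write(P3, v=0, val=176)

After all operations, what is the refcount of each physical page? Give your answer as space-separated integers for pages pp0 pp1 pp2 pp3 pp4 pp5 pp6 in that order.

Op 1: fork(P0) -> P1. 4 ppages; refcounts: pp0:2 pp1:2 pp2:2 pp3:2
Op 2: fork(P0) -> P2. 4 ppages; refcounts: pp0:3 pp1:3 pp2:3 pp3:3
Op 3: read(P2, v0) -> 43. No state change.
Op 4: write(P2, v0, 126). refcount(pp0)=3>1 -> COPY to pp4. 5 ppages; refcounts: pp0:2 pp1:3 pp2:3 pp3:3 pp4:1
Op 5: write(P1, v3, 141). refcount(pp3)=3>1 -> COPY to pp5. 6 ppages; refcounts: pp0:2 pp1:3 pp2:3 pp3:2 pp4:1 pp5:1
Op 6: write(P1, v3, 183). refcount(pp5)=1 -> write in place. 6 ppages; refcounts: pp0:2 pp1:3 pp2:3 pp3:2 pp4:1 pp5:1
Op 7: fork(P0) -> P3. 6 ppages; refcounts: pp0:3 pp1:4 pp2:4 pp3:3 pp4:1 pp5:1
Op 8: read(P1, v3) -> 183. No state change.
Op 9: write(P3, v0, 176). refcount(pp0)=3>1 -> COPY to pp6. 7 ppages; refcounts: pp0:2 pp1:4 pp2:4 pp3:3 pp4:1 pp5:1 pp6:1

Answer: 2 4 4 3 1 1 1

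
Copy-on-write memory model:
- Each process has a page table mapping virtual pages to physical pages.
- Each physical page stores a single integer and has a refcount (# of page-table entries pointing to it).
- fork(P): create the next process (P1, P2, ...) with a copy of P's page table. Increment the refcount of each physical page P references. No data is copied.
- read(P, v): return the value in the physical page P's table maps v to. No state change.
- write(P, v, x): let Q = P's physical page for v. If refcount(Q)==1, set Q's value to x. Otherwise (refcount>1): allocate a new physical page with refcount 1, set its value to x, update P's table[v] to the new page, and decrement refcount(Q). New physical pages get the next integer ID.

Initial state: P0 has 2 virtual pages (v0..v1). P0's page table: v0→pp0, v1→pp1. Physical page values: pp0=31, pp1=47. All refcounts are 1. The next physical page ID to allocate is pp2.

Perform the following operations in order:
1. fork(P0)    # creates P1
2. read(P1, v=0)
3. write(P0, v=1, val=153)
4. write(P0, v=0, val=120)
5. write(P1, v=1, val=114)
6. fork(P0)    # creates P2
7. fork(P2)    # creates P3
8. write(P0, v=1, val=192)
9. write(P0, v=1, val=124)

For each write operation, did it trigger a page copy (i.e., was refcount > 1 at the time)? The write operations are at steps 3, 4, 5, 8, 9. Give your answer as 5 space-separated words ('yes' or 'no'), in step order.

Op 1: fork(P0) -> P1. 2 ppages; refcounts: pp0:2 pp1:2
Op 2: read(P1, v0) -> 31. No state change.
Op 3: write(P0, v1, 153). refcount(pp1)=2>1 -> COPY to pp2. 3 ppages; refcounts: pp0:2 pp1:1 pp2:1
Op 4: write(P0, v0, 120). refcount(pp0)=2>1 -> COPY to pp3. 4 ppages; refcounts: pp0:1 pp1:1 pp2:1 pp3:1
Op 5: write(P1, v1, 114). refcount(pp1)=1 -> write in place. 4 ppages; refcounts: pp0:1 pp1:1 pp2:1 pp3:1
Op 6: fork(P0) -> P2. 4 ppages; refcounts: pp0:1 pp1:1 pp2:2 pp3:2
Op 7: fork(P2) -> P3. 4 ppages; refcounts: pp0:1 pp1:1 pp2:3 pp3:3
Op 8: write(P0, v1, 192). refcount(pp2)=3>1 -> COPY to pp4. 5 ppages; refcounts: pp0:1 pp1:1 pp2:2 pp3:3 pp4:1
Op 9: write(P0, v1, 124). refcount(pp4)=1 -> write in place. 5 ppages; refcounts: pp0:1 pp1:1 pp2:2 pp3:3 pp4:1

yes yes no yes no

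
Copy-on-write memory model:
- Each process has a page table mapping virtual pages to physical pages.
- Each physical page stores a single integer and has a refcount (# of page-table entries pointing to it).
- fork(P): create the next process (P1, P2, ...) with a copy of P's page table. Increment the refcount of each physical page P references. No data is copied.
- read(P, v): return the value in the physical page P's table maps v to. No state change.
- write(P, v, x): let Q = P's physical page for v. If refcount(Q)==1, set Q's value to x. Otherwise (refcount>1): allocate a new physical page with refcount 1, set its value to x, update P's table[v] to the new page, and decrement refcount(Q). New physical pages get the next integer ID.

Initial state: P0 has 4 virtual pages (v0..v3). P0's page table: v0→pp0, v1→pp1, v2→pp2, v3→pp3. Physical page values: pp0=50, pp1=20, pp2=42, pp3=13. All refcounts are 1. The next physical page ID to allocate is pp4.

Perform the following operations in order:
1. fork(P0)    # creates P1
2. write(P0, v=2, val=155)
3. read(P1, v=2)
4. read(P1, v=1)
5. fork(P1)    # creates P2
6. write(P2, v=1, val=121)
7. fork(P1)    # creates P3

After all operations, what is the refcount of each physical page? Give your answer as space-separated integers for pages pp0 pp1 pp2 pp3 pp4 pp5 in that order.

Answer: 4 3 3 4 1 1

Derivation:
Op 1: fork(P0) -> P1. 4 ppages; refcounts: pp0:2 pp1:2 pp2:2 pp3:2
Op 2: write(P0, v2, 155). refcount(pp2)=2>1 -> COPY to pp4. 5 ppages; refcounts: pp0:2 pp1:2 pp2:1 pp3:2 pp4:1
Op 3: read(P1, v2) -> 42. No state change.
Op 4: read(P1, v1) -> 20. No state change.
Op 5: fork(P1) -> P2. 5 ppages; refcounts: pp0:3 pp1:3 pp2:2 pp3:3 pp4:1
Op 6: write(P2, v1, 121). refcount(pp1)=3>1 -> COPY to pp5. 6 ppages; refcounts: pp0:3 pp1:2 pp2:2 pp3:3 pp4:1 pp5:1
Op 7: fork(P1) -> P3. 6 ppages; refcounts: pp0:4 pp1:3 pp2:3 pp3:4 pp4:1 pp5:1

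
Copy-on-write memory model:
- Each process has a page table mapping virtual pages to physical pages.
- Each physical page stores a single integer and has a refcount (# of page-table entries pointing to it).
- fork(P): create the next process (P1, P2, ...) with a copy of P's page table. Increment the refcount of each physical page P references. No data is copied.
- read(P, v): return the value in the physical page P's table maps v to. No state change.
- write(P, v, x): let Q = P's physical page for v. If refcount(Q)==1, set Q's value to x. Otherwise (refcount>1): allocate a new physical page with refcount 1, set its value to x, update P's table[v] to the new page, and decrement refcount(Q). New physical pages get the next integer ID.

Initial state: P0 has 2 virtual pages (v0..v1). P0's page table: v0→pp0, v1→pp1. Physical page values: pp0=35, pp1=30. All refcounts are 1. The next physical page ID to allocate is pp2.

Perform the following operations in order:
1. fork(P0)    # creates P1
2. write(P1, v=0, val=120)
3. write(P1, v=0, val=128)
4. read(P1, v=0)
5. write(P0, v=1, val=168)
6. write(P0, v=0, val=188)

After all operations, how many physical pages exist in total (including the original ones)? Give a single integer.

Answer: 4

Derivation:
Op 1: fork(P0) -> P1. 2 ppages; refcounts: pp0:2 pp1:2
Op 2: write(P1, v0, 120). refcount(pp0)=2>1 -> COPY to pp2. 3 ppages; refcounts: pp0:1 pp1:2 pp2:1
Op 3: write(P1, v0, 128). refcount(pp2)=1 -> write in place. 3 ppages; refcounts: pp0:1 pp1:2 pp2:1
Op 4: read(P1, v0) -> 128. No state change.
Op 5: write(P0, v1, 168). refcount(pp1)=2>1 -> COPY to pp3. 4 ppages; refcounts: pp0:1 pp1:1 pp2:1 pp3:1
Op 6: write(P0, v0, 188). refcount(pp0)=1 -> write in place. 4 ppages; refcounts: pp0:1 pp1:1 pp2:1 pp3:1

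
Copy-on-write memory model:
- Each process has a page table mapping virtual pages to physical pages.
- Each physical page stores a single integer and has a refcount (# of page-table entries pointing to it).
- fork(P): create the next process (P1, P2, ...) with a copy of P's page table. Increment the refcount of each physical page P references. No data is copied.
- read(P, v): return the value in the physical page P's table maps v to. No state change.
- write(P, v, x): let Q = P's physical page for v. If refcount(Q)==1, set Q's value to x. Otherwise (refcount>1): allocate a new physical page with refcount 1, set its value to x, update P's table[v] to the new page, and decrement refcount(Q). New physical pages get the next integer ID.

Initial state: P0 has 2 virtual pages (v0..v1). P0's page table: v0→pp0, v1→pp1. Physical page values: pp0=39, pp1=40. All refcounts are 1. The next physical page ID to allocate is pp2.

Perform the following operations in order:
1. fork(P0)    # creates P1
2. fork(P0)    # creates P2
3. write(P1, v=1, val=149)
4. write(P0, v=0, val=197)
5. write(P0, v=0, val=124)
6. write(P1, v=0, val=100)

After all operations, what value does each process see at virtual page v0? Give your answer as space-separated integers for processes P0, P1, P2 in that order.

Op 1: fork(P0) -> P1. 2 ppages; refcounts: pp0:2 pp1:2
Op 2: fork(P0) -> P2. 2 ppages; refcounts: pp0:3 pp1:3
Op 3: write(P1, v1, 149). refcount(pp1)=3>1 -> COPY to pp2. 3 ppages; refcounts: pp0:3 pp1:2 pp2:1
Op 4: write(P0, v0, 197). refcount(pp0)=3>1 -> COPY to pp3. 4 ppages; refcounts: pp0:2 pp1:2 pp2:1 pp3:1
Op 5: write(P0, v0, 124). refcount(pp3)=1 -> write in place. 4 ppages; refcounts: pp0:2 pp1:2 pp2:1 pp3:1
Op 6: write(P1, v0, 100). refcount(pp0)=2>1 -> COPY to pp4. 5 ppages; refcounts: pp0:1 pp1:2 pp2:1 pp3:1 pp4:1
P0: v0 -> pp3 = 124
P1: v0 -> pp4 = 100
P2: v0 -> pp0 = 39

Answer: 124 100 39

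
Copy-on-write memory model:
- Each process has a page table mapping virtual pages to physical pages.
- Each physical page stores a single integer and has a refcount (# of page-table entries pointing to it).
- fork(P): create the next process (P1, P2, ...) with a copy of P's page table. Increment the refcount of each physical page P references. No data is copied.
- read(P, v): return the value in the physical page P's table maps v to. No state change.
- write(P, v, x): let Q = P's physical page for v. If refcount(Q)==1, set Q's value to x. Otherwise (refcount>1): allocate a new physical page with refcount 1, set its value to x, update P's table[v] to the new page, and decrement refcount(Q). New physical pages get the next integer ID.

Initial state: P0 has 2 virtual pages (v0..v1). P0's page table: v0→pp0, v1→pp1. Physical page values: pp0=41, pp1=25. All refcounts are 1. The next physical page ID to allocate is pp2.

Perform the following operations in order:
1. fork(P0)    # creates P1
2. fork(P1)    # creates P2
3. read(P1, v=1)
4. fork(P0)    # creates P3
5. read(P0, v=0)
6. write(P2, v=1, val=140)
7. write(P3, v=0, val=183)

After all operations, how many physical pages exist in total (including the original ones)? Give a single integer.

Answer: 4

Derivation:
Op 1: fork(P0) -> P1. 2 ppages; refcounts: pp0:2 pp1:2
Op 2: fork(P1) -> P2. 2 ppages; refcounts: pp0:3 pp1:3
Op 3: read(P1, v1) -> 25. No state change.
Op 4: fork(P0) -> P3. 2 ppages; refcounts: pp0:4 pp1:4
Op 5: read(P0, v0) -> 41. No state change.
Op 6: write(P2, v1, 140). refcount(pp1)=4>1 -> COPY to pp2. 3 ppages; refcounts: pp0:4 pp1:3 pp2:1
Op 7: write(P3, v0, 183). refcount(pp0)=4>1 -> COPY to pp3. 4 ppages; refcounts: pp0:3 pp1:3 pp2:1 pp3:1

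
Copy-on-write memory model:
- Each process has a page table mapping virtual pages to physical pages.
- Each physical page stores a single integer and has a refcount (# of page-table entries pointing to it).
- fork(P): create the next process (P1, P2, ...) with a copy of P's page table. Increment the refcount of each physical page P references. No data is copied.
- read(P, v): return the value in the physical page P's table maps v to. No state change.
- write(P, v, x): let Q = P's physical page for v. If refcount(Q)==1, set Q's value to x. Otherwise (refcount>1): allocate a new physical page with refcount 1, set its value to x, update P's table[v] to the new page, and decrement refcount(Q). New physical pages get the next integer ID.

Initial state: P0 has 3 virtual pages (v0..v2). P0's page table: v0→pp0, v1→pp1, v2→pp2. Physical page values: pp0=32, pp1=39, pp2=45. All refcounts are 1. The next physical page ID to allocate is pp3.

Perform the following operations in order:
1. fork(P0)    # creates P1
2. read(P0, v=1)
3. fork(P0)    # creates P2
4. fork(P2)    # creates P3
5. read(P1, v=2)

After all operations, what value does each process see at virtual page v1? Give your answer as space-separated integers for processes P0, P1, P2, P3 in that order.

Op 1: fork(P0) -> P1. 3 ppages; refcounts: pp0:2 pp1:2 pp2:2
Op 2: read(P0, v1) -> 39. No state change.
Op 3: fork(P0) -> P2. 3 ppages; refcounts: pp0:3 pp1:3 pp2:3
Op 4: fork(P2) -> P3. 3 ppages; refcounts: pp0:4 pp1:4 pp2:4
Op 5: read(P1, v2) -> 45. No state change.
P0: v1 -> pp1 = 39
P1: v1 -> pp1 = 39
P2: v1 -> pp1 = 39
P3: v1 -> pp1 = 39

Answer: 39 39 39 39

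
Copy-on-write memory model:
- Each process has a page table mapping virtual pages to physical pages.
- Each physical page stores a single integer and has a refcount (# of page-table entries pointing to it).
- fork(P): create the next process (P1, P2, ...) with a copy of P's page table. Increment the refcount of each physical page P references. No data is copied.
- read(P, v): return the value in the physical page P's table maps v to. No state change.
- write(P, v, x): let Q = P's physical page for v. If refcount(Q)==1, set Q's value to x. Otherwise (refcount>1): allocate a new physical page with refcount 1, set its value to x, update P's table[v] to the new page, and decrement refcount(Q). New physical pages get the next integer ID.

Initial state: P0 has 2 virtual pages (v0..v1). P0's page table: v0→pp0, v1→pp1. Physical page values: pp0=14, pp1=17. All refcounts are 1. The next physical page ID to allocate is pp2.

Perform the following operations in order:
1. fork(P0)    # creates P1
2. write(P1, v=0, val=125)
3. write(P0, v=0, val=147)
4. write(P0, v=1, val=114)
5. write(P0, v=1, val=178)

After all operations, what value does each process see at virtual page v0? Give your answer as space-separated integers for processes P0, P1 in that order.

Op 1: fork(P0) -> P1. 2 ppages; refcounts: pp0:2 pp1:2
Op 2: write(P1, v0, 125). refcount(pp0)=2>1 -> COPY to pp2. 3 ppages; refcounts: pp0:1 pp1:2 pp2:1
Op 3: write(P0, v0, 147). refcount(pp0)=1 -> write in place. 3 ppages; refcounts: pp0:1 pp1:2 pp2:1
Op 4: write(P0, v1, 114). refcount(pp1)=2>1 -> COPY to pp3. 4 ppages; refcounts: pp0:1 pp1:1 pp2:1 pp3:1
Op 5: write(P0, v1, 178). refcount(pp3)=1 -> write in place. 4 ppages; refcounts: pp0:1 pp1:1 pp2:1 pp3:1
P0: v0 -> pp0 = 147
P1: v0 -> pp2 = 125

Answer: 147 125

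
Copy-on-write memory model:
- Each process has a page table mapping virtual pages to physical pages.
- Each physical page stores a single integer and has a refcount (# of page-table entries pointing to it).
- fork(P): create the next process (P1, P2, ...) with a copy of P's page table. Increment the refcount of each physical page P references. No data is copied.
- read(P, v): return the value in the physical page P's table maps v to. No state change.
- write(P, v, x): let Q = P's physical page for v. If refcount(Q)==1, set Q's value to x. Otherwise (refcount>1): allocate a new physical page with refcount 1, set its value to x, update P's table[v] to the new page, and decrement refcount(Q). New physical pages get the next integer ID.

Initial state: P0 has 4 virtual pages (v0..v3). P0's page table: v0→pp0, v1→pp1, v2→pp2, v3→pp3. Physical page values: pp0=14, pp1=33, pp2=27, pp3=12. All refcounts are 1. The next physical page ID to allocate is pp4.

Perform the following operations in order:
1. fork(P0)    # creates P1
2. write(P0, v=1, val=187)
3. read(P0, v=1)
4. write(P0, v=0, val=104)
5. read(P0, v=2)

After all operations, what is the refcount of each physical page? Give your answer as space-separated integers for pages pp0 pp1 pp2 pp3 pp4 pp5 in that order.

Op 1: fork(P0) -> P1. 4 ppages; refcounts: pp0:2 pp1:2 pp2:2 pp3:2
Op 2: write(P0, v1, 187). refcount(pp1)=2>1 -> COPY to pp4. 5 ppages; refcounts: pp0:2 pp1:1 pp2:2 pp3:2 pp4:1
Op 3: read(P0, v1) -> 187. No state change.
Op 4: write(P0, v0, 104). refcount(pp0)=2>1 -> COPY to pp5. 6 ppages; refcounts: pp0:1 pp1:1 pp2:2 pp3:2 pp4:1 pp5:1
Op 5: read(P0, v2) -> 27. No state change.

Answer: 1 1 2 2 1 1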